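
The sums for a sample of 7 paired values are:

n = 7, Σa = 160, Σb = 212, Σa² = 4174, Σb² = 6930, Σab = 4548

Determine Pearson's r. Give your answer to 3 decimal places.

-0.580

r = (nΣab − ΣaΣb) / √[(nΣa² − (Σa)²)(nΣb² − (Σb)²)]
Numerator: 7×4548 − 160×212 = -2084
Denominator: √[(29218 − 25600)(48510 − 44944)] = √[3618 × 3566] = 3591.9059
r = -2084 / 3591.9059 ≈ -0.580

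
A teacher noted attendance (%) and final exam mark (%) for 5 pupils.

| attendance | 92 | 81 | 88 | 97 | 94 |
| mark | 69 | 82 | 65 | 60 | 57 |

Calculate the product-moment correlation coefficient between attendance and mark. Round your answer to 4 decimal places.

-0.8905

n = 5, Σx = 452, Σy = 333, Σx² = 41014, Σy² = 22559, Σxy = 29888
nΣxy − ΣxΣy = 149440 − 150516 = -1076
nΣx² − (Σx)² = 205070 − 204304 = 766; nΣy² − (Σy)² = 112795 − 110889 = 1906
r = -1076 / √(766 × 1906) = -1076 / 1208.3029 ≈ -0.8905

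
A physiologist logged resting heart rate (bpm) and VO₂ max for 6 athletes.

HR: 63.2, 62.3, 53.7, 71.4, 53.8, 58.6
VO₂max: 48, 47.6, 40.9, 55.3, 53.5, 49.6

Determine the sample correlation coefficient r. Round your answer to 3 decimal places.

n = 6, Σx = 363, Σy = 294.9, Σx² = 22185.58, Σy² = 14623.07, Σxy = 17928.69
nΣxy − ΣxΣy = 107572.14 − 107048.7 = 523.44
nΣx² − (Σx)² = 133113.48 − 131769 = 1344.48; nΣy² − (Σy)² = 87738.42 − 86966.01 = 772.41
r = 523.44 / √(1344.48 × 772.41) = 523.44 / 1019.0632 ≈ 0.514

0.514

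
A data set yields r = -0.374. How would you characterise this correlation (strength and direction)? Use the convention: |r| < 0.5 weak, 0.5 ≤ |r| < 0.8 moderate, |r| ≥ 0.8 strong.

weak negative

r = -0.374 < 0 so the relationship is negative.
|r| = 0.374, which falls in the weak range.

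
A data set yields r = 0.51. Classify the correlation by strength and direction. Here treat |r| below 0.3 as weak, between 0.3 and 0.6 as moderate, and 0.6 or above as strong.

r = 0.51 > 0 so the relationship is positive.
|r| = 0.51, which falls in the moderate range.

moderate positive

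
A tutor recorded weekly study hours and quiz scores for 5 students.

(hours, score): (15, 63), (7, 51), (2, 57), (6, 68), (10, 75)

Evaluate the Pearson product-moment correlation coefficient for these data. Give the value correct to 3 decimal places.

0.342

n = 5, Σx = 40, Σy = 314, Σx² = 414, Σy² = 20068, Σxy = 2574
nΣxy − ΣxΣy = 12870 − 12560 = 310
nΣx² − (Σx)² = 2070 − 1600 = 470; nΣy² − (Σy)² = 100340 − 98596 = 1744
r = 310 / √(470 × 1744) = 310 / 905.3618 ≈ 0.342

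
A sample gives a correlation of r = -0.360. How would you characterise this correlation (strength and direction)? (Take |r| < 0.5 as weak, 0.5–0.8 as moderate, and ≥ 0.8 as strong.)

weak negative

r = -0.360 < 0 so the relationship is negative.
|r| = 0.360, which falls in the weak range.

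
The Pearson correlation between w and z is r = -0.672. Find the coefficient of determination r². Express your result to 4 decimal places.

r² = (-0.672)² = 0.4516

0.4516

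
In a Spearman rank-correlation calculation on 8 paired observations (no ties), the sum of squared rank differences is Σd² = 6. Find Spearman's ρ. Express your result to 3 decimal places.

ρ = 1 − 6Σd² / [n(n²−1)] = 1 − 6×6 / (8×63)
  = 1 − 36/504 = 1 − 0.0714 ≈ 0.929

0.929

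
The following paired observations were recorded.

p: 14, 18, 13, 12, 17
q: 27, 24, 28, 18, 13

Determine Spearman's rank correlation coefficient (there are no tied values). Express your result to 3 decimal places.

-0.200

Rank p: 3, 5, 2, 1, 4
Rank q: 4, 3, 5, 2, 1
d = rank(p) − rank(q): -1, 2, -3, -1, 3; Σd² = 24
ρ = 1 − 6Σd² / [n(n²−1)] = 1 − 6×24 / (5×24) = 1 − 144/120 ≈ -0.200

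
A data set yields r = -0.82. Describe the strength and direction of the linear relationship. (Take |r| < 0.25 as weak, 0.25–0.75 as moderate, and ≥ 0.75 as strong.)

strong negative

r = -0.82 < 0 so the relationship is negative.
|r| = 0.82, which falls in the strong range.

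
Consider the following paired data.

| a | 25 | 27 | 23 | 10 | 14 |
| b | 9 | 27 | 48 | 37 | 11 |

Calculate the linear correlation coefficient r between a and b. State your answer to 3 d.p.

-0.064

n = 5, Σa = 99, Σb = 132, Σa² = 2179, Σb² = 4604, Σab = 2582
nΣab − ΣaΣb = 12910 − 13068 = -158
nΣa² − (Σa)² = 10895 − 9801 = 1094; nΣb² − (Σb)² = 23020 − 17424 = 5596
r = -158 / √(1094 × 5596) = -158 / 2474.2724 ≈ -0.064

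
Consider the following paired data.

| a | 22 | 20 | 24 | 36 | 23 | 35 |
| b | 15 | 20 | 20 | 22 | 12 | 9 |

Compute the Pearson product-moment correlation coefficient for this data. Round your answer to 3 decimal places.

n = 6, Σa = 160, Σb = 98, Σa² = 4510, Σb² = 1734, Σab = 2593
nΣab − ΣaΣb = 15558 − 15680 = -122
nΣa² − (Σa)² = 27060 − 25600 = 1460; nΣb² − (Σb)² = 10404 − 9604 = 800
r = -122 / √(1460 × 800) = -122 / 1080.7405 ≈ -0.113

-0.113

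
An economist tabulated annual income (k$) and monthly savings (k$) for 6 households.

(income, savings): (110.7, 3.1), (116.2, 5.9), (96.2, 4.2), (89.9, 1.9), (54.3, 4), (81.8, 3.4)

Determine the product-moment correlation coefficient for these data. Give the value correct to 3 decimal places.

0.268

n = 6, Σx = 549.1, Σy = 22.5, Σx² = 52733.11, Σy² = 93.23, Σxy = 2098.92
nΣxy − ΣxΣy = 12593.52 − 12354.75 = 238.77
nΣx² − (Σx)² = 316398.66 − 301510.81 = 14887.85; nΣy² − (Σy)² = 559.38 − 506.25 = 53.13
r = 238.77 / √(14887.85 × 53.13) = 238.77 / 889.3770 ≈ 0.268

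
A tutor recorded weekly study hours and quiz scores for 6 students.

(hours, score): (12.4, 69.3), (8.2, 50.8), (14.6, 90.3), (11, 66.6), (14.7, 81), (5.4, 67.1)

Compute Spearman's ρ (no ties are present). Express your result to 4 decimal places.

0.7714

Rank hours: 4, 2, 5, 3, 6, 1
Rank score: 4, 1, 6, 2, 5, 3
d = rank(hours) − rank(score): 0, 1, -1, 1, 1, -2; Σd² = 8
ρ = 1 − 6Σd² / [n(n²−1)] = 1 − 6×8 / (6×35) = 1 − 48/210 ≈ 0.7714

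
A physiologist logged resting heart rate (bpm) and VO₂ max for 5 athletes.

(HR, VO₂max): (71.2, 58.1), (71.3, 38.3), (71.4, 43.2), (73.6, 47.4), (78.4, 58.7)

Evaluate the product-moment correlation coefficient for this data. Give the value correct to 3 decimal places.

0.559

n = 5, Σx = 365.9, Σy = 245.7, Σx² = 26814.61, Σy² = 12401.19, Σxy = 18042.71
nΣxy − ΣxΣy = 90213.55 − 89901.63 = 311.92
nΣx² − (Σx)² = 134073.05 − 133882.81 = 190.24; nΣy² − (Σy)² = 62005.95 − 60368.49 = 1637.46
r = 311.92 / √(190.24 × 1637.46) = 311.92 / 558.1312 ≈ 0.559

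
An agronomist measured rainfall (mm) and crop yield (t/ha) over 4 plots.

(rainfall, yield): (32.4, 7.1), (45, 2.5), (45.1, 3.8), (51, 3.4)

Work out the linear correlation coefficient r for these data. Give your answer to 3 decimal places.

-0.876

n = 4, Σx = 173.5, Σy = 16.8, Σx² = 7709.77, Σy² = 82.66, Σxy = 687.32
nΣxy − ΣxΣy = 2749.28 − 2914.8 = -165.52
nΣx² − (Σx)² = 30839.08 − 30102.25 = 736.83; nΣy² − (Σy)² = 330.64 − 282.24 = 48.4
r = -165.52 / √(736.83 × 48.4) = -165.52 / 188.8454 ≈ -0.876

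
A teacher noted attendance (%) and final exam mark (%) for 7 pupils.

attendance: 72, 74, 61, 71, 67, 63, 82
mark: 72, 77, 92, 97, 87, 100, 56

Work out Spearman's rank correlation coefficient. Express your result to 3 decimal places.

Rank attendance: 5, 6, 1, 4, 3, 2, 7
Rank mark: 2, 3, 5, 6, 4, 7, 1
d = rank(attendance) − rank(mark): 3, 3, -4, -2, -1, -5, 6; Σd² = 100
ρ = 1 − 6Σd² / [n(n²−1)] = 1 − 6×100 / (7×48) = 1 − 600/336 ≈ -0.786

-0.786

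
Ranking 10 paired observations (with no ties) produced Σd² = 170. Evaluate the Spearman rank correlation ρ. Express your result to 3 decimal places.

-0.030

ρ = 1 − 6Σd² / [n(n²−1)] = 1 − 6×170 / (10×99)
  = 1 − 1020/990 = 1 − 1.0303 ≈ -0.030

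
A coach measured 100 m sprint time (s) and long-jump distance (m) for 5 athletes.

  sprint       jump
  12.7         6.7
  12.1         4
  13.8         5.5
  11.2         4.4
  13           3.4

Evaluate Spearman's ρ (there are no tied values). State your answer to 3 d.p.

0.100

Rank sprint: 3, 2, 5, 1, 4
Rank jump: 5, 2, 4, 3, 1
d = rank(sprint) − rank(jump): -2, 0, 1, -2, 3; Σd² = 18
ρ = 1 − 6Σd² / [n(n²−1)] = 1 − 6×18 / (5×24) = 1 − 108/120 ≈ 0.100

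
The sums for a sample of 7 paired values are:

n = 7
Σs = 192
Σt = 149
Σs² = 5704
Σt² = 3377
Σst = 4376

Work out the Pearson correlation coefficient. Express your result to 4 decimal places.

r = (nΣst − ΣsΣt) / √[(nΣs² − (Σs)²)(nΣt² − (Σt)²)]
Numerator: 7×4376 − 192×149 = 2024
Denominator: √[(39928 − 36864)(23639 − 22201)] = √[3064 × 1438] = 2099.0550
r = 2024 / 2099.0550 ≈ 0.9642

0.9642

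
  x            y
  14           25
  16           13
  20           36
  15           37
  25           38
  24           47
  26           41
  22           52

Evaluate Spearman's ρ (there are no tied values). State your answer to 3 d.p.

Rank x: 1, 3, 4, 2, 7, 6, 8, 5
Rank y: 2, 1, 3, 4, 5, 7, 6, 8
d = rank(x) − rank(y): -1, 2, 1, -2, 2, -1, 2, -3; Σd² = 28
ρ = 1 − 6Σd² / [n(n²−1)] = 1 − 6×28 / (8×63) = 1 − 168/504 ≈ 0.667

0.667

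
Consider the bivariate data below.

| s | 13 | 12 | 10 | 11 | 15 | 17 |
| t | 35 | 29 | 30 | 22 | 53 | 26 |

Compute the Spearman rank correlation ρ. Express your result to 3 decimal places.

Rank s: 4, 3, 1, 2, 5, 6
Rank t: 5, 3, 4, 1, 6, 2
d = rank(s) − rank(t): -1, 0, -3, 1, -1, 4; Σd² = 28
ρ = 1 − 6Σd² / [n(n²−1)] = 1 − 6×28 / (6×35) = 1 − 168/210 ≈ 0.200

0.200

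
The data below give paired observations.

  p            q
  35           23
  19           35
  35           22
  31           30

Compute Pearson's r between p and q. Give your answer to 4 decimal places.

n = 4, Σp = 120, Σq = 110, Σp² = 3772, Σq² = 3138, Σpq = 3170
nΣpq − ΣpΣq = 12680 − 13200 = -520
nΣp² − (Σp)² = 15088 − 14400 = 688; nΣq² − (Σq)² = 12552 − 12100 = 452
r = -520 / √(688 × 452) = -520 / 557.6522 ≈ -0.9325

-0.9325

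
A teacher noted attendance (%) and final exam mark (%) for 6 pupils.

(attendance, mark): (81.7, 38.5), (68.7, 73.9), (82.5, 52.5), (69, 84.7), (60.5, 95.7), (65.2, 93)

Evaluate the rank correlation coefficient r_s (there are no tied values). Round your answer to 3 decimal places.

-0.886

Rank attendance: 5, 3, 6, 4, 1, 2
Rank mark: 1, 3, 2, 4, 6, 5
d = rank(attendance) − rank(mark): 4, 0, 4, 0, -5, -3; Σd² = 66
ρ = 1 − 6Σd² / [n(n²−1)] = 1 − 6×66 / (6×35) = 1 − 396/210 ≈ -0.886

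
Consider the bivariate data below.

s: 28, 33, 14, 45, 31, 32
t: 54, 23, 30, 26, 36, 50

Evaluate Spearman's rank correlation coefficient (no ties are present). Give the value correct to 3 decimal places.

-0.543

Rank s: 2, 5, 1, 6, 3, 4
Rank t: 6, 1, 3, 2, 4, 5
d = rank(s) − rank(t): -4, 4, -2, 4, -1, -1; Σd² = 54
ρ = 1 − 6Σd² / [n(n²−1)] = 1 − 6×54 / (6×35) = 1 − 324/210 ≈ -0.543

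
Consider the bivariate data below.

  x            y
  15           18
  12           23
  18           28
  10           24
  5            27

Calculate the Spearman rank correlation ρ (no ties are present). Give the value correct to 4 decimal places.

0.0000

Rank x: 4, 3, 5, 2, 1
Rank y: 1, 2, 5, 3, 4
d = rank(x) − rank(y): 3, 1, 0, -1, -3; Σd² = 20
ρ = 1 − 6Σd² / [n(n²−1)] = 1 − 6×20 / (5×24) = 1 − 120/120 ≈ 0.0000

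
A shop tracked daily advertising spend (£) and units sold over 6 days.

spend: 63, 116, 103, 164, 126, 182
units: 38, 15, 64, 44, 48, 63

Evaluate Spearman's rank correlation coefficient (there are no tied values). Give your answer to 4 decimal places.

Rank spend: 1, 3, 2, 5, 4, 6
Rank units: 2, 1, 6, 3, 4, 5
d = rank(spend) − rank(units): -1, 2, -4, 2, 0, 1; Σd² = 26
ρ = 1 − 6Σd² / [n(n²−1)] = 1 − 6×26 / (6×35) = 1 − 156/210 ≈ 0.2571

0.2571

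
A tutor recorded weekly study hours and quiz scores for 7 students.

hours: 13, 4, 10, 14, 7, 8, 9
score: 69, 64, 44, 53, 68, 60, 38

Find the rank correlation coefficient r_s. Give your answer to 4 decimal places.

-0.2143

Rank hours: 6, 1, 5, 7, 2, 3, 4
Rank score: 7, 5, 2, 3, 6, 4, 1
d = rank(hours) − rank(score): -1, -4, 3, 4, -4, -1, 3; Σd² = 68
ρ = 1 − 6Σd² / [n(n²−1)] = 1 − 6×68 / (7×48) = 1 − 408/336 ≈ -0.2143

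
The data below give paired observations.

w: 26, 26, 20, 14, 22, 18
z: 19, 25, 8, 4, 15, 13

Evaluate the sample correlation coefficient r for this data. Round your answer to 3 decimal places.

n = 6, Σw = 126, Σz = 84, Σw² = 2756, Σz² = 1460, Σwz = 1924
nΣwz − ΣwΣz = 11544 − 10584 = 960
nΣw² − (Σw)² = 16536 − 15876 = 660; nΣz² − (Σz)² = 8760 − 7056 = 1704
r = 960 / √(660 × 1704) = 960 / 1060.4905 ≈ 0.905

0.905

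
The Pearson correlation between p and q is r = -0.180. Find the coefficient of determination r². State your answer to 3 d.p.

0.032

r² = (-0.180)² = 0.032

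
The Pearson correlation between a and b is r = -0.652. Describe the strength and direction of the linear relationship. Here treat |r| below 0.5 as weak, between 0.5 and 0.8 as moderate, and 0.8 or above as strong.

r = -0.652 < 0 so the relationship is negative.
|r| = 0.652, which falls in the moderate range.

moderate negative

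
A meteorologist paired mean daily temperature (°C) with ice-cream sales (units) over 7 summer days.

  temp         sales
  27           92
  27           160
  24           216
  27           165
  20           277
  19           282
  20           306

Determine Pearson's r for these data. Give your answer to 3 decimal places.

-0.937

n = 7, Σx = 164, Σy = 1498, Σx² = 3924, Σy² = 357834, Σxy = 33461
nΣxy − ΣxΣy = 234227 − 245672 = -11445
nΣx² − (Σx)² = 27468 − 26896 = 572; nΣy² − (Σy)² = 2504838 − 2244004 = 260834
r = -11445 / √(572 × 260834) = -11445 / 12214.6243 ≈ -0.937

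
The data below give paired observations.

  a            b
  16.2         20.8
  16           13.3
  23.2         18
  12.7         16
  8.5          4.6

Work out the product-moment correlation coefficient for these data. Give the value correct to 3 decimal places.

0.716

n = 5, Σa = 76.6, Σb = 72.7, Σa² = 1290.22, Σb² = 1210.69, Σab = 1209.66
nΣab − ΣaΣb = 6048.3 − 5568.82 = 479.48
nΣa² − (Σa)² = 6451.1 − 5867.56 = 583.54; nΣb² − (Σb)² = 6053.45 − 5285.29 = 768.16
r = 479.48 / √(583.54 × 768.16) = 479.48 / 669.5163 ≈ 0.716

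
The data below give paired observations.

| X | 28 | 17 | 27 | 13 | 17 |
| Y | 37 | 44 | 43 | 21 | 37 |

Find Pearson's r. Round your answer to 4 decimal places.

0.5443

n = 5, ΣX = 102, ΣY = 182, ΣX² = 2260, ΣY² = 6964, ΣXY = 3847
nΣXY − ΣXΣY = 19235 − 18564 = 671
nΣX² − (ΣX)² = 11300 − 10404 = 896; nΣY² − (ΣY)² = 34820 − 33124 = 1696
r = 671 / √(896 × 1696) = 671 / 1232.7271 ≈ 0.5443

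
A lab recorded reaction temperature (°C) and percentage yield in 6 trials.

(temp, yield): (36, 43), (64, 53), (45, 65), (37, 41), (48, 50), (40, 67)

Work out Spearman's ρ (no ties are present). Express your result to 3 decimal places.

Rank temp: 1, 6, 4, 2, 5, 3
Rank yield: 2, 4, 5, 1, 3, 6
d = rank(temp) − rank(yield): -1, 2, -1, 1, 2, -3; Σd² = 20
ρ = 1 − 6Σd² / [n(n²−1)] = 1 − 6×20 / (6×35) = 1 − 120/210 ≈ 0.429

0.429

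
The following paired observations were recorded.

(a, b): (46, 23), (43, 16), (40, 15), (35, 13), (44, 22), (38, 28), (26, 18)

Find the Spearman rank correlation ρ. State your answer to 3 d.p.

0.357

Rank a: 7, 5, 4, 2, 6, 3, 1
Rank b: 6, 3, 2, 1, 5, 7, 4
d = rank(a) − rank(b): 1, 2, 2, 1, 1, -4, -3; Σd² = 36
ρ = 1 − 6Σd² / [n(n²−1)] = 1 − 6×36 / (7×48) = 1 − 216/336 ≈ 0.357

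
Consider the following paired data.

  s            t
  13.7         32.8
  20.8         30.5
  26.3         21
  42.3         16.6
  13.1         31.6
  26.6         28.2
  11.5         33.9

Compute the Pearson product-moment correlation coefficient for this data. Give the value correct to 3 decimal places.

n = 7, Σs = 154.3, Σt = 194.6, Σs² = 4112.73, Σt² = 5665.66, Σst = 3892.17
nΣst − ΣsΣt = 27245.19 − 30026.78 = -2781.59
nΣs² − (Σs)² = 28789.11 − 23808.49 = 4980.62; nΣt² − (Σt)² = 39659.62 − 37869.16 = 1790.46
r = -2781.59 / √(4980.62 × 1790.46) = -2781.59 / 2986.2352 ≈ -0.931

-0.931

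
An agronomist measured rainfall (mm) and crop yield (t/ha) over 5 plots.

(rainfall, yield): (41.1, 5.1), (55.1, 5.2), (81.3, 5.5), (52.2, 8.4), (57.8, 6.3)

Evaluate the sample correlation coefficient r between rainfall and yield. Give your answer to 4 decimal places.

n = 5, Σx = 287.5, Σy = 30.5, Σx² = 17400.59, Σy² = 193.55, Σxy = 1745.9
nΣxy − ΣxΣy = 8729.5 − 8768.75 = -39.25
nΣx² − (Σx)² = 87002.95 − 82656.25 = 4346.7; nΣy² − (Σy)² = 967.75 − 930.25 = 37.5
r = -39.25 / √(4346.7 × 37.5) = -39.25 / 403.7341 ≈ -0.0972

-0.0972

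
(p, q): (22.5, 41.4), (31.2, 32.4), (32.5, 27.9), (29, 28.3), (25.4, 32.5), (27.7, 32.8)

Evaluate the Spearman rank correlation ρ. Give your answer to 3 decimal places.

-0.886

Rank p: 1, 5, 6, 4, 2, 3
Rank q: 6, 3, 1, 2, 4, 5
d = rank(p) − rank(q): -5, 2, 5, 2, -2, -2; Σd² = 66
ρ = 1 − 6Σd² / [n(n²−1)] = 1 − 6×66 / (6×35) = 1 − 396/210 ≈ -0.886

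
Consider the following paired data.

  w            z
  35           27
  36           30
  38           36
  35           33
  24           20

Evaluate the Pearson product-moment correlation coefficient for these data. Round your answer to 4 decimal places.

n = 5, Σw = 168, Σz = 146, Σw² = 5766, Σz² = 4414, Σwz = 5028
nΣwz − ΣwΣz = 25140 − 24528 = 612
nΣw² − (Σw)² = 28830 − 28224 = 606; nΣz² − (Σz)² = 22070 − 21316 = 754
r = 612 / √(606 × 754) = 612 / 675.9615 ≈ 0.9054

0.9054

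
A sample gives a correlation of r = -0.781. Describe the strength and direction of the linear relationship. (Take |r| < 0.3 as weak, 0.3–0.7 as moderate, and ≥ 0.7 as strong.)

strong negative

r = -0.781 < 0 so the relationship is negative.
|r| = 0.781, which falls in the strong range.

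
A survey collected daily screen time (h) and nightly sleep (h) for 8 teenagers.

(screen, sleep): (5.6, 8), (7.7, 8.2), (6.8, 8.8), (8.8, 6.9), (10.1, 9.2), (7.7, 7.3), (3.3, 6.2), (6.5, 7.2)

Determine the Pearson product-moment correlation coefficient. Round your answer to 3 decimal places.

n = 8, Σx = 56.5, Σy = 61.8, Σx² = 428.77, Σy² = 484.5, Σxy = 444.89
nΣxy − ΣxΣy = 3559.12 − 3491.7 = 67.42
nΣx² − (Σx)² = 3430.16 − 3192.25 = 237.91; nΣy² − (Σy)² = 3876 − 3819.24 = 56.76
r = 67.42 / √(237.91 × 56.76) = 67.42 / 116.2057 ≈ 0.580

0.580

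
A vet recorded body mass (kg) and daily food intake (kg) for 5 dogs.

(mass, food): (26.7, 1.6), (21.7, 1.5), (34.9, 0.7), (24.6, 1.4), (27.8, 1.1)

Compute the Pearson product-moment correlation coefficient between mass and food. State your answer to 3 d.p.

n = 5, Σx = 135.7, Σy = 6.3, Σx² = 3779.79, Σy² = 8.47, Σxy = 164.72
nΣxy − ΣxΣy = 823.6 − 854.91 = -31.31
nΣx² − (Σx)² = 18898.95 − 18414.49 = 484.46; nΣy² − (Σy)² = 42.35 − 39.69 = 2.66
r = -31.31 / √(484.46 × 2.66) = -31.31 / 35.8980 ≈ -0.872

-0.872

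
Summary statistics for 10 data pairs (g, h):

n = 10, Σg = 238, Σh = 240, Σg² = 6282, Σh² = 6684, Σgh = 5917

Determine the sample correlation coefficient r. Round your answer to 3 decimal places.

0.271

r = (nΣgh − ΣgΣh) / √[(nΣg² − (Σg)²)(nΣh² − (Σh)²)]
Numerator: 10×5917 − 238×240 = 2050
Denominator: √[(62820 − 56644)(66840 − 57600)] = √[6176 × 9240] = 7554.2200
r = 2050 / 7554.2200 ≈ 0.271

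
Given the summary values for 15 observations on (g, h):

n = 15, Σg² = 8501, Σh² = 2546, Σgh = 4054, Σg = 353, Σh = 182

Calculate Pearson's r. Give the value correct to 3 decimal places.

-0.896

r = (nΣgh − ΣgΣh) / √[(nΣg² − (Σg)²)(nΣh² − (Σh)²)]
Numerator: 15×4054 − 353×182 = -3436
Denominator: √[(127515 − 124609)(38190 − 33124)] = √[2906 × 5066] = 3836.8993
r = -3436 / 3836.8993 ≈ -0.896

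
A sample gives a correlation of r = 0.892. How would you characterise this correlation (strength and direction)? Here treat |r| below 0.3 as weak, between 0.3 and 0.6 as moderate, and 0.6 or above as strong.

r = 0.892 > 0 so the relationship is positive.
|r| = 0.892, which falls in the strong range.

strong positive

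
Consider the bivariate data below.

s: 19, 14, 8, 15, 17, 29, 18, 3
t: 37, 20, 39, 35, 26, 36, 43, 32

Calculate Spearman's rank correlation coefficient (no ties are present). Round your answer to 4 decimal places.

Rank s: 7, 3, 2, 4, 5, 8, 6, 1
Rank t: 6, 1, 7, 4, 2, 5, 8, 3
d = rank(s) − rank(t): 1, 2, -5, 0, 3, 3, -2, -2; Σd² = 56
ρ = 1 − 6Σd² / [n(n²−1)] = 1 − 6×56 / (8×63) = 1 − 336/504 ≈ 0.3333

0.3333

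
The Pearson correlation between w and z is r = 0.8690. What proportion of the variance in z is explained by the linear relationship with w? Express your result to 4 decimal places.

0.7552

r² = (0.8690)² = 0.7552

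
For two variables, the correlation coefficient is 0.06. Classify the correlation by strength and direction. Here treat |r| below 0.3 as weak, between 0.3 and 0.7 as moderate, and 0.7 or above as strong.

r = 0.06 > 0 so the relationship is positive.
|r| = 0.06, which falls in the weak range.

weak positive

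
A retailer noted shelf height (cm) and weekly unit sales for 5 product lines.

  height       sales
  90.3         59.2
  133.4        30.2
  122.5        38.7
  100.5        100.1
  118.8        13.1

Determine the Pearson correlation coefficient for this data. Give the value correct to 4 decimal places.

n = 5, Σx = 565.5, Σy = 241.3, Σx² = 65169.59, Σy² = 16105.99, Σxy = 25731.52
nΣxy − ΣxΣy = 128657.6 − 136455.15 = -7797.55
nΣx² − (Σx)² = 325847.95 − 319790.25 = 6057.7; nΣy² − (Σy)² = 80529.95 − 58225.69 = 22304.26
r = -7797.55 / √(6057.7 × 22304.26) = -7797.55 / 11623.7909 ≈ -0.6708

-0.6708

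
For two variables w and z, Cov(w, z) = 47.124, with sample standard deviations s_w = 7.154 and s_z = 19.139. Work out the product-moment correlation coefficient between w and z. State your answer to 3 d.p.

r = Cov(w,z) / (s_w · s_z) = 47.124 / (7.154 × 19.139)
  = 47.124 / 136.9204 ≈ 0.344

0.344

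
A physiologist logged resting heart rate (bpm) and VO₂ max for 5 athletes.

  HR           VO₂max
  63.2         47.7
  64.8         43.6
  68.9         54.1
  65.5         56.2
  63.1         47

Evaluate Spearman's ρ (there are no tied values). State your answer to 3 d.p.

Rank HR: 2, 3, 5, 4, 1
Rank VO₂max: 3, 1, 4, 5, 2
d = rank(HR) − rank(VO₂max): -1, 2, 1, -1, -1; Σd² = 8
ρ = 1 − 6Σd² / [n(n²−1)] = 1 − 6×8 / (5×24) = 1 − 48/120 ≈ 0.600

0.600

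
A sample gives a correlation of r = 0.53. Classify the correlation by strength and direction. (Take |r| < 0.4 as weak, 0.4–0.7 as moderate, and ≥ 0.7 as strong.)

moderate positive

r = 0.53 > 0 so the relationship is positive.
|r| = 0.53, which falls in the moderate range.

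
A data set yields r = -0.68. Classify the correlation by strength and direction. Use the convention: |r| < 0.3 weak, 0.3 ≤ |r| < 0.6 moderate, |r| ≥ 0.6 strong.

r = -0.68 < 0 so the relationship is negative.
|r| = 0.68, which falls in the strong range.

strong negative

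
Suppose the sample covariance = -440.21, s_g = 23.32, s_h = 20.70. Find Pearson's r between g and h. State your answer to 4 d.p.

r = Cov(g,h) / (s_g · s_h) = -440.21 / (23.32 × 20.70)
  = -440.21 / 482.7240 ≈ -0.9119

-0.9119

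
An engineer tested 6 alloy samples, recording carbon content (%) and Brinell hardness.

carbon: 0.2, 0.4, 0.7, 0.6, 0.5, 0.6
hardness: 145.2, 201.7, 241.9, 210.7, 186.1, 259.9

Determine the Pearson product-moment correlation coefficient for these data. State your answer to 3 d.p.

n = 6, Σx = 3, Σy = 1245.5, Σx² = 1.66, Σy² = 266857.25, Σxy = 654.46
nΣxy − ΣxΣy = 3926.76 − 3736.5 = 190.26
nΣx² − (Σx)² = 9.96 − 9 = 0.96; nΣy² − (Σy)² = 1601143.5 − 1551270.25 = 49873.25
r = 190.26 / √(0.96 × 49873.25) = 190.26 / 218.8112 ≈ 0.870

0.870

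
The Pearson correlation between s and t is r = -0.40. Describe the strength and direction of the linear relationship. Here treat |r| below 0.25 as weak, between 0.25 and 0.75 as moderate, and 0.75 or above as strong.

r = -0.40 < 0 so the relationship is negative.
|r| = 0.40, which falls in the moderate range.

moderate negative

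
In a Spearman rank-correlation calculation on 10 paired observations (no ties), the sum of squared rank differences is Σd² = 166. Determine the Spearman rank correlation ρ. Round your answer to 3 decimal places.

ρ = 1 − 6Σd² / [n(n²−1)] = 1 − 6×166 / (10×99)
  = 1 − 996/990 = 1 − 1.0061 ≈ -0.006

-0.006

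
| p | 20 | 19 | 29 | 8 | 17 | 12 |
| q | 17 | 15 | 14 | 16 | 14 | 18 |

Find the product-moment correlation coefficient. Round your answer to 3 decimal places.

n = 6, Σp = 105, Σq = 94, Σp² = 2099, Σq² = 1486, Σpq = 1613
nΣpq − ΣpΣq = 9678 − 9870 = -192
nΣp² − (Σp)² = 12594 − 11025 = 1569; nΣq² − (Σq)² = 8916 − 8836 = 80
r = -192 / √(1569 × 80) = -192 / 354.2880 ≈ -0.542

-0.542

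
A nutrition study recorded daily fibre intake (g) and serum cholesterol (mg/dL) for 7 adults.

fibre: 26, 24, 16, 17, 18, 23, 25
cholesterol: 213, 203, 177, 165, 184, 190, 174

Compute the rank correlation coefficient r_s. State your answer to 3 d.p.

0.571

Rank fibre: 7, 5, 1, 2, 3, 4, 6
Rank cholesterol: 7, 6, 3, 1, 4, 5, 2
d = rank(fibre) − rank(cholesterol): 0, -1, -2, 1, -1, -1, 4; Σd² = 24
ρ = 1 − 6Σd² / [n(n²−1)] = 1 − 6×24 / (7×48) = 1 − 144/336 ≈ 0.571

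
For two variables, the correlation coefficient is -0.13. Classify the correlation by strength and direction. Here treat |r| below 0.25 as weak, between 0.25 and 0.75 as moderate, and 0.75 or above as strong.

r = -0.13 < 0 so the relationship is negative.
|r| = 0.13, which falls in the weak range.

weak negative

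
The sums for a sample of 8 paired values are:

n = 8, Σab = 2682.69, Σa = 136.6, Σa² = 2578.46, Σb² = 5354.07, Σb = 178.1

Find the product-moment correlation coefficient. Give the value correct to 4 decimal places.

r = (nΣab − ΣaΣb) / √[(nΣa² − (Σa)²)(nΣb² − (Σb)²)]
Numerator: 8×2682.69 − 136.6×178.1 = -2866.94
Denominator: √[(20627.68 − 18659.56)(42832.56 − 31719.61)] = √[1968.12 × 11112.95] = 4676.7103
r = -2866.94 / 4676.7103 ≈ -0.6130

-0.6130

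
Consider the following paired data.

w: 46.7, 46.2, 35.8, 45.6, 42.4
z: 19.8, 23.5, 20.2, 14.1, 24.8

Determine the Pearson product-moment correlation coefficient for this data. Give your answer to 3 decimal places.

-0.133

n = 5, Σw = 216.7, Σz = 102.4, Σw² = 9474.09, Σz² = 2166.18, Σwz = 4428
nΣwz − ΣwΣz = 22140 − 22190.08 = -50.08
nΣw² − (Σw)² = 47370.45 − 46958.89 = 411.56; nΣz² − (Σz)² = 10830.9 − 10485.76 = 345.14
r = -50.08 / √(411.56 × 345.14) = -50.08 / 376.8897 ≈ -0.133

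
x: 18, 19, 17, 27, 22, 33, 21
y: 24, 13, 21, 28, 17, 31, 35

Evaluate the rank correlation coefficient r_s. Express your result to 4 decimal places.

0.4286

Rank x: 2, 3, 1, 6, 5, 7, 4
Rank y: 4, 1, 3, 5, 2, 6, 7
d = rank(x) − rank(y): -2, 2, -2, 1, 3, 1, -3; Σd² = 32
ρ = 1 − 6Σd² / [n(n²−1)] = 1 − 6×32 / (7×48) = 1 − 192/336 ≈ 0.4286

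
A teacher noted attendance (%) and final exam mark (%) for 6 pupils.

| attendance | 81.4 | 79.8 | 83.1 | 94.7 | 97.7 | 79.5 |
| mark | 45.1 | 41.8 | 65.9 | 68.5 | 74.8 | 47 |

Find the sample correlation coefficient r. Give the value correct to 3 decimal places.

0.873

n = 6, Σx = 516.2, Σy = 343.1, Σx² = 44733.24, Σy² = 20620.35, Σxy = 30014.48
nΣxy − ΣxΣy = 180086.88 − 177108.22 = 2978.66
nΣx² − (Σx)² = 268399.44 − 266462.44 = 1937; nΣy² − (Σy)² = 123722.1 − 117717.61 = 6004.49
r = 2978.66 / √(1937 × 6004.49) = 2978.66 / 3410.3808 ≈ 0.873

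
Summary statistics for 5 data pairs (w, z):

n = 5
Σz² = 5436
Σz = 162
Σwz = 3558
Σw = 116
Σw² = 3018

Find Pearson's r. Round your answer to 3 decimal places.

r = (nΣwz − ΣwΣz) / √[(nΣw² − (Σw)²)(nΣz² − (Σz)²)]
Numerator: 5×3558 − 116×162 = -1002
Denominator: √[(15090 − 13456)(27180 − 26244)] = √[1634 × 936] = 1236.6988
r = -1002 / 1236.6988 ≈ -0.810

-0.810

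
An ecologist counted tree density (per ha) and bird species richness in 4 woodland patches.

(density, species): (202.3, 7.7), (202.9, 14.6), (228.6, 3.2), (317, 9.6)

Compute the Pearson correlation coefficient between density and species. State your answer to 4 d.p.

-0.0631

n = 4, Σx = 950.8, Σy = 35.1, Σx² = 234840.66, Σy² = 374.85, Σxy = 8294.77
nΣxy − ΣxΣy = 33179.08 − 33373.08 = -194
nΣx² − (Σx)² = 939362.64 − 904020.64 = 35342; nΣy² − (Σy)² = 1499.4 − 1232.01 = 267.39
r = -194 / √(35342 × 267.39) = -194 / 3074.1011 ≈ -0.0631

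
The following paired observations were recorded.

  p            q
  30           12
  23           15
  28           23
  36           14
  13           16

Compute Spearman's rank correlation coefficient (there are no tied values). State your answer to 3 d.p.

Rank p: 4, 2, 3, 5, 1
Rank q: 1, 3, 5, 2, 4
d = rank(p) − rank(q): 3, -1, -2, 3, -3; Σd² = 32
ρ = 1 − 6Σd² / [n(n²−1)] = 1 − 6×32 / (5×24) = 1 − 192/120 ≈ -0.600

-0.600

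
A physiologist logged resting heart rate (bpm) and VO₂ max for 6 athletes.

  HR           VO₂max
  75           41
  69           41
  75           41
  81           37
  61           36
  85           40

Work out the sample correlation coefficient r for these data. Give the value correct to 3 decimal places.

n = 6, Σx = 446, Σy = 236, Σx² = 33518, Σy² = 9308, Σxy = 17572
nΣxy − ΣxΣy = 105432 − 105256 = 176
nΣx² − (Σx)² = 201108 − 198916 = 2192; nΣy² − (Σy)² = 55848 − 55696 = 152
r = 176 / √(2192 × 152) = 176 / 577.2209 ≈ 0.305

0.305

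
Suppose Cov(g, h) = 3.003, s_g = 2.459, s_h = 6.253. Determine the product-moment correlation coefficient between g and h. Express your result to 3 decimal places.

0.195

r = Cov(g,h) / (s_g · s_h) = 3.003 / (2.459 × 6.253)
  = 3.003 / 15.3761 ≈ 0.195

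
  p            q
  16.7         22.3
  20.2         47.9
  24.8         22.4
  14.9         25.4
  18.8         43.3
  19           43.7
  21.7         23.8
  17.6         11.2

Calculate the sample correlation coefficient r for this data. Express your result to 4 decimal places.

n = 8, Σp = 153.7, Σq = 240, Σp² = 3019.07, Σq² = 8415.08, Σpq = 4631.89
nΣpq − ΣpΣq = 37055.12 − 36888 = 167.12
nΣp² − (Σp)² = 24152.56 − 23623.69 = 528.87; nΣq² − (Σq)² = 67320.64 − 57600 = 9720.64
r = 167.12 / √(528.87 × 9720.64) = 167.12 / 2267.3674 ≈ 0.0737

0.0737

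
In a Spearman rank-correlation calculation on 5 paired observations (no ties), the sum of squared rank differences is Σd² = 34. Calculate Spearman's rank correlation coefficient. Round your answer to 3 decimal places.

-0.700

ρ = 1 − 6Σd² / [n(n²−1)] = 1 − 6×34 / (5×24)
  = 1 − 204/120 = 1 − 1.7000 ≈ -0.700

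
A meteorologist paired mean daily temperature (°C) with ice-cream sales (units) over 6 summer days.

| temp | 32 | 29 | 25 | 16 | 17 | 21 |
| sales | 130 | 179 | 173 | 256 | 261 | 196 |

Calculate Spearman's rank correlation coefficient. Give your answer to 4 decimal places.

Rank temp: 6, 5, 4, 1, 2, 3
Rank sales: 1, 3, 2, 5, 6, 4
d = rank(temp) − rank(sales): 5, 2, 2, -4, -4, -1; Σd² = 66
ρ = 1 − 6Σd² / [n(n²−1)] = 1 − 6×66 / (6×35) = 1 − 396/210 ≈ -0.8857

-0.8857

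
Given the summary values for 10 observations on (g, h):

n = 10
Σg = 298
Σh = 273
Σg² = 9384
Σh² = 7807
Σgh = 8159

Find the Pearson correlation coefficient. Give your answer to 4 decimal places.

r = (nΣgh − ΣgΣh) / √[(nΣg² − (Σg)²)(nΣh² − (Σh)²)]
Numerator: 10×8159 − 298×273 = 236
Denominator: √[(93840 − 88804)(78070 − 74529)] = √[5036 × 3541] = 4222.8516
r = 236 / 4222.8516 ≈ 0.0559

0.0559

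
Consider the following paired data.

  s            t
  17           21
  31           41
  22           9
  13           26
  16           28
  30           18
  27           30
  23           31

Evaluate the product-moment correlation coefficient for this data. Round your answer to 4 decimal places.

n = 8, Σs = 179, Σt = 204, Σs² = 4317, Σt² = 5848, Σst = 4675
nΣst − ΣsΣt = 37400 − 36516 = 884
nΣs² − (Σs)² = 34536 − 32041 = 2495; nΣt² − (Σt)² = 46784 − 41616 = 5168
r = 884 / √(2495 × 5168) = 884 / 3590.8439 ≈ 0.2462

0.2462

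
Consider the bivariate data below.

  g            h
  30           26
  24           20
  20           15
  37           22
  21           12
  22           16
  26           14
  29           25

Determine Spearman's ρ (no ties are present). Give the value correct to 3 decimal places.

Rank g: 7, 4, 1, 8, 2, 3, 5, 6
Rank h: 8, 5, 3, 6, 1, 4, 2, 7
d = rank(g) − rank(h): -1, -1, -2, 2, 1, -1, 3, -1; Σd² = 22
ρ = 1 − 6Σd² / [n(n²−1)] = 1 − 6×22 / (8×63) = 1 − 132/504 ≈ 0.738

0.738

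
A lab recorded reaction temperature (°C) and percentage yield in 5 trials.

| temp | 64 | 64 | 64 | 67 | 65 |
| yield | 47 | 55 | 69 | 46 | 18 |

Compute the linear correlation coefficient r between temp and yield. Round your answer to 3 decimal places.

-0.329

n = 5, Σx = 324, Σy = 235, Σx² = 21002, Σy² = 12435, Σxy = 15196
nΣxy − ΣxΣy = 75980 − 76140 = -160
nΣx² − (Σx)² = 105010 − 104976 = 34; nΣy² − (Σy)² = 62175 − 55225 = 6950
r = -160 / √(34 × 6950) = -160 / 486.1070 ≈ -0.329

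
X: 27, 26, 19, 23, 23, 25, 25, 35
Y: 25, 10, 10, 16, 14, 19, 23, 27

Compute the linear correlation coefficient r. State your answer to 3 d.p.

n = 8, ΣX = 203, ΣY = 144, ΣX² = 5299, ΣY² = 2896, ΣXY = 3810
nΣXY − ΣXΣY = 30480 − 29232 = 1248
nΣX² − (ΣX)² = 42392 − 41209 = 1183; nΣY² − (ΣY)² = 23168 − 20736 = 2432
r = 1248 / √(1183 × 2432) = 1248 / 1696.1887 ≈ 0.736

0.736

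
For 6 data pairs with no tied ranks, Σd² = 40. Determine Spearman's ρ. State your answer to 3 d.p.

ρ = 1 − 6Σd² / [n(n²−1)] = 1 − 6×40 / (6×35)
  = 1 − 240/210 = 1 − 1.1429 ≈ -0.143

-0.143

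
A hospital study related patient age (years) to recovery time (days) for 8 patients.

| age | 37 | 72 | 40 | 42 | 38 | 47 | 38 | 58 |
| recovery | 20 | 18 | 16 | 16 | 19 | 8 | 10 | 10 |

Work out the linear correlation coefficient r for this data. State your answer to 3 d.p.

-0.086

n = 8, Σx = 372, Σy = 117, Σx² = 18378, Σy² = 1861, Σxy = 5406
nΣxy − ΣxΣy = 43248 − 43524 = -276
nΣx² − (Σx)² = 147024 − 138384 = 8640; nΣy² − (Σy)² = 14888 − 13689 = 1199
r = -276 / √(8640 × 1199) = -276 / 3218.5960 ≈ -0.086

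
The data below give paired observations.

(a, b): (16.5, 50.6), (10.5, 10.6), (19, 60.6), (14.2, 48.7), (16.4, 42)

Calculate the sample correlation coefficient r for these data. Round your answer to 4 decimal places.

n = 5, Σa = 76.6, Σb = 212.5, Σa² = 1214.1, Σb² = 10480.77, Σab = 3477.94
nΣab − ΣaΣb = 17389.7 − 16277.5 = 1112.2
nΣa² − (Σa)² = 6070.5 − 5867.56 = 202.94; nΣb² − (Σb)² = 52403.85 − 45156.25 = 7247.6
r = 1112.2 / √(202.94 × 7247.6) = 1112.2 / 1212.7770 ≈ 0.9171

0.9171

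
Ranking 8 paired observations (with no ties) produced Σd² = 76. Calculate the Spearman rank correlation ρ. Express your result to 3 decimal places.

ρ = 1 − 6Σd² / [n(n²−1)] = 1 − 6×76 / (8×63)
  = 1 − 456/504 = 1 − 0.9048 ≈ 0.095

0.095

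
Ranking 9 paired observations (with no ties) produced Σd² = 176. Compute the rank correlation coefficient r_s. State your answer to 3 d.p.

-0.467

ρ = 1 − 6Σd² / [n(n²−1)] = 1 − 6×176 / (9×80)
  = 1 − 1056/720 = 1 − 1.4667 ≈ -0.467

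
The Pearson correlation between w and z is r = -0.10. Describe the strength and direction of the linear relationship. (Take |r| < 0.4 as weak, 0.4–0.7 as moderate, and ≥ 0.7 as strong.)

weak negative

r = -0.10 < 0 so the relationship is negative.
|r| = 0.10, which falls in the weak range.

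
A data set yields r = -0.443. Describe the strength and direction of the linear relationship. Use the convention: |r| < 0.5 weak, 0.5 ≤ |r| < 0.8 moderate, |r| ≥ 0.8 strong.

weak negative

r = -0.443 < 0 so the relationship is negative.
|r| = 0.443, which falls in the weak range.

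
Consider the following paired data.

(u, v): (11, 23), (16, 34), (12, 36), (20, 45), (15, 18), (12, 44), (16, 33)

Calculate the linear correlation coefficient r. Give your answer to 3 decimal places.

0.316

n = 7, Σu = 102, Σv = 233, Σu² = 1546, Σv² = 8355, Σuv = 3455
nΣuv − ΣuΣv = 24185 − 23766 = 419
nΣu² − (Σu)² = 10822 − 10404 = 418; nΣv² − (Σv)² = 58485 − 54289 = 4196
r = 419 / √(418 × 4196) = 419 / 1324.3595 ≈ 0.316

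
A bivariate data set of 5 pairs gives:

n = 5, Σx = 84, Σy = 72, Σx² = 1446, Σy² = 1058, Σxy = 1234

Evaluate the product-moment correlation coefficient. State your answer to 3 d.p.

0.898

r = (nΣxy − ΣxΣy) / √[(nΣx² − (Σx)²)(nΣy² − (Σy)²)]
Numerator: 5×1234 − 84×72 = 122
Denominator: √[(7230 − 7056)(5290 − 5184)] = √[174 × 106] = 135.8087
r = 122 / 135.8087 ≈ 0.898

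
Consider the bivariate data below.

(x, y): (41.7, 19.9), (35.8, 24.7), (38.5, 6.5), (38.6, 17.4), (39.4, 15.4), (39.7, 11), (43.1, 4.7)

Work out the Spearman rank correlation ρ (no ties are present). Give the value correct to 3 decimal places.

-0.429

Rank x: 6, 1, 2, 3, 4, 5, 7
Rank y: 6, 7, 2, 5, 4, 3, 1
d = rank(x) − rank(y): 0, -6, 0, -2, 0, 2, 6; Σd² = 80
ρ = 1 − 6Σd² / [n(n²−1)] = 1 − 6×80 / (7×48) = 1 − 480/336 ≈ -0.429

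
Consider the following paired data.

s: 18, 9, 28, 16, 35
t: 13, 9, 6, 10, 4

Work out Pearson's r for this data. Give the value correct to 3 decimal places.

n = 5, Σs = 106, Σt = 42, Σs² = 2670, Σt² = 402, Σst = 783
nΣst − ΣsΣt = 3915 − 4452 = -537
nΣs² − (Σs)² = 13350 − 11236 = 2114; nΣt² − (Σt)² = 2010 − 1764 = 246
r = -537 / √(2114 × 246) = -537 / 721.1408 ≈ -0.745

-0.745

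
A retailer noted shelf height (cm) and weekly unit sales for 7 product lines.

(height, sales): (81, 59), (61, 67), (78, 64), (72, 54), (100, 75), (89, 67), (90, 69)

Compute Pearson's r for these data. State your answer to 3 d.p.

n = 7, Σx = 571, Σy = 455, Σx² = 47571, Σy² = 29857, Σxy = 37419
nΣxy − ΣxΣy = 261933 − 259805 = 2128
nΣx² − (Σx)² = 332997 − 326041 = 6956; nΣy² − (Σy)² = 208999 − 207025 = 1974
r = 2128 / √(6956 × 1974) = 2128 / 3705.5558 ≈ 0.574

0.574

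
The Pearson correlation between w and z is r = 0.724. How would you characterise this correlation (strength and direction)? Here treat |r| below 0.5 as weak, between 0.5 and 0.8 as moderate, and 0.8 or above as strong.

r = 0.724 > 0 so the relationship is positive.
|r| = 0.724, which falls in the moderate range.

moderate positive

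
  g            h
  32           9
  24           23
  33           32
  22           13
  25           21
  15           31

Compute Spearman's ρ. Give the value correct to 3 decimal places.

0.029

Rank g: 5, 3, 6, 2, 4, 1
Rank h: 1, 4, 6, 2, 3, 5
d = rank(g) − rank(h): 4, -1, 0, 0, 1, -4; Σd² = 34
ρ = 1 − 6Σd² / [n(n²−1)] = 1 − 6×34 / (6×35) = 1 − 204/210 ≈ 0.029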